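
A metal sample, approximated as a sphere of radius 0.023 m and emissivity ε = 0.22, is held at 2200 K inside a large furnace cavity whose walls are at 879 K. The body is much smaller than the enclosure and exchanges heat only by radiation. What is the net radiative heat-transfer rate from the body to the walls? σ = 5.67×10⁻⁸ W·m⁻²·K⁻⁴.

P_net ≈ 1890 W

For a small grey body in a large enclosure: P_net = εσA(T_body⁴ − T_wall⁴).
A = 4πr² = 0.006648 m²; T_body⁴ − T_wall⁴ = 2.343×10¹³ − 5.970×10¹¹ = 2.283×10¹³ K⁴.
|P_net| = 0.22·5.67×10⁻⁸·0.006648·2.283×10¹³.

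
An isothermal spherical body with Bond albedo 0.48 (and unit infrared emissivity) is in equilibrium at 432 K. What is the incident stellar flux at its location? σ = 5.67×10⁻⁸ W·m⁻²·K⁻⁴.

S ≈ 15200 W/m²

(1−a)S·πr² = σ·4πr²·T⁴ ⇒ S = 4σT⁴/(1−a).
S = 4·5.67×10⁻⁸·3.483×10¹⁰/0.520.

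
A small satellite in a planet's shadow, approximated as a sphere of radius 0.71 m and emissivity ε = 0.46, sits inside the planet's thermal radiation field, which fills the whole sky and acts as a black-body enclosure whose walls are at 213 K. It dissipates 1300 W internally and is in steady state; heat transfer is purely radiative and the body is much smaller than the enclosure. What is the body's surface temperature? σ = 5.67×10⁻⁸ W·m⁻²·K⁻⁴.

For a small grey body in a large enclosure, net radiated power = εσA(T⁴ − T_w⁴).
Steady state: P = εσA(T⁴ − T_w⁴) with A = 4πr² = 6.335 m².
T⁴ = P/(εσA) + T_w⁴ = 1300/(0.46·5.67×10⁻⁸·6.335) + (213)⁴
    = 7.868×10⁹ + 2.058×10⁹ = 9.927×10⁹ K⁴.

T ≈ 316 K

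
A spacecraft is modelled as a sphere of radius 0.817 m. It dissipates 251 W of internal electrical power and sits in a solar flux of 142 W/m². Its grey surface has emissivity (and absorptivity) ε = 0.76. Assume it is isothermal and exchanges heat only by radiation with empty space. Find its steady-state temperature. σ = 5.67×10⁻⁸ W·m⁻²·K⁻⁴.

At steady state, absorbed solar power + internal power = radiated power.
Absorbed: α·S·A_cross = 0.76·142·2.097 = 226.3 W (cross-section πr²).
Total input = 226.3 + 251 = 477.3 W.
Radiated: εσ·A_surf·T⁴ with A_surf = 4πr² = 8.388 m².
T⁴ = 477.3/(0.76·5.67×10⁻⁸·8.388) = 1.321×10⁹ K⁴.

T ≈ 191 K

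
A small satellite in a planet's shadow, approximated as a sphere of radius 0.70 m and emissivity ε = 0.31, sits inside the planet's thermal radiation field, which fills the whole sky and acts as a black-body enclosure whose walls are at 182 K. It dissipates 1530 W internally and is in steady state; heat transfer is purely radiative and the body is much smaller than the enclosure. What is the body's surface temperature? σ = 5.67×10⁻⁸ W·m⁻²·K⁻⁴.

For a small grey body in a large enclosure, net radiated power = εσA(T⁴ − T_w⁴).
Steady state: P = εσA(T⁴ − T_w⁴) with A = 4πr² = 6.158 m².
T⁴ = P/(εσA) + T_w⁴ = 1530/(0.31·5.67×10⁻⁸·6.158) + (182)⁴
    = 1.414×10¹⁰ + 1.097×10⁹ = 1.523×10¹⁰ K⁴.

T ≈ 351 K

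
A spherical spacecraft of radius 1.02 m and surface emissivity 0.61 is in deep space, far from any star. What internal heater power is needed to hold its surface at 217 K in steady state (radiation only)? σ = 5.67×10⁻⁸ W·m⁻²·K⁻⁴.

P ≈ 1000 W

P = εσ·4πr²·T⁴.
4πr² = 13.07 m²; T⁴ = 2.217×10⁹ K⁴.
P = 0.61·5.67×10⁻⁸·13.07·2.217×10⁹.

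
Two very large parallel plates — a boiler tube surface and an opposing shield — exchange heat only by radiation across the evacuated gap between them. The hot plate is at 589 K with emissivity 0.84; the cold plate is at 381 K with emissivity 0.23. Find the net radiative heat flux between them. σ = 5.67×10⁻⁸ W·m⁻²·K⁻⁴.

q ≈ 1240 W/m²

For two infinite grey parallel plates, q = σ(T₁⁴ − T₂⁴)/(1/ε₁ + 1/ε₂ − 1).
T₁⁴ − T₂⁴ = 1.204×10¹¹ − 2.107×10¹⁰ = 9.928×10¹⁰ K⁴.
1/ε₁ + 1/ε₂ − 1 = 1.190 + 4.348 − 1 = 4.538.
q = 5.67×10⁻⁸ × 9.928×10¹⁰ / 4.538.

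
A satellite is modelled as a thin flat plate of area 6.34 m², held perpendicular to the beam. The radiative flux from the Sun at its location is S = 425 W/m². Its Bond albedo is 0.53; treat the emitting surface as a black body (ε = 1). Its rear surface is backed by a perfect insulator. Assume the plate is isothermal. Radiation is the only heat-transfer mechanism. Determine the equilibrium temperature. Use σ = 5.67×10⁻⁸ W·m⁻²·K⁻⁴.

T ≈ 244 K

At equilibrium, absorbed power = emitted power.
Absorbing cross-section = A = 6.340 m²; emitting surface = A = 6.340 m² (ratio 1).
(1−a)S·A_cross = εσ·A_surf·T⁴  ⇒  T⁴ = (1−a)S/(1σ).
T⁴ = 0.470·425/(1·5.67×10⁻⁸) = 3.523×10⁹ K⁴.
T = (3.523×10⁹)^(1/4).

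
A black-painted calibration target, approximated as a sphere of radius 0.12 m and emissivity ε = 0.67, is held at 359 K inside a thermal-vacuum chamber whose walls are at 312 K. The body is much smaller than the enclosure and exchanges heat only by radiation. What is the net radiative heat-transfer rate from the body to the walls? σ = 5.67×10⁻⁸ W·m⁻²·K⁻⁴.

P_net ≈ 49.0 W

For a small grey body in a large enclosure: P_net = εσA(T_body⁴ − T_wall⁴).
A = 4πr² = 0.1810 m²; T_body⁴ − T_wall⁴ = 1.661×10¹⁰ − 9.476×10⁹ = 7.134×10⁹ K⁴.
|P_net| = 0.67·5.67×10⁻⁸·0.1810·7.134×10⁹.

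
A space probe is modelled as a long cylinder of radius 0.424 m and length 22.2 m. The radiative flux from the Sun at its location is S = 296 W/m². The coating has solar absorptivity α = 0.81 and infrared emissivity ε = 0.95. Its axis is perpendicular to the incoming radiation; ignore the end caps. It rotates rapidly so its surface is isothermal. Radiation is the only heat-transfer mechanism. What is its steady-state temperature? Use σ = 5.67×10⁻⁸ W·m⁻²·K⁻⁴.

At equilibrium, absorbed power = emitted power.
Absorbing cross-section = 2rL = 18.83 m²; emitting surface = 2πrL = 59.14 m² (ratio π).
αS·A_cross = εσ·A_surf·T⁴  ⇒  T⁴ = αS/(ε·πσ).
T⁴ = 0.810·296/(0.95·π·5.67×10⁻⁸) = 1.417×10⁹ K⁴.
T = (1.417×10⁹)^(1/4).

T ≈ 194 K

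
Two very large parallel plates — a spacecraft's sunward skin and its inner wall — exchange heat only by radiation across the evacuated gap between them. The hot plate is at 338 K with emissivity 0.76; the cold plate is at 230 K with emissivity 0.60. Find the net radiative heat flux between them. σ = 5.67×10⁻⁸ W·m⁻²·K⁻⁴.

q ≈ 293 W/m²

For two infinite grey parallel plates, q = σ(T₁⁴ − T₂⁴)/(1/ε₁ + 1/ε₂ − 1).
T₁⁴ − T₂⁴ = 1.305×10¹⁰ − 2.798×10⁹ = 1.025×10¹⁰ K⁴.
1/ε₁ + 1/ε₂ − 1 = 1.316 + 1.667 − 1 = 1.982.
q = 5.67×10⁻⁸ × 1.025×10¹⁰ / 1.982.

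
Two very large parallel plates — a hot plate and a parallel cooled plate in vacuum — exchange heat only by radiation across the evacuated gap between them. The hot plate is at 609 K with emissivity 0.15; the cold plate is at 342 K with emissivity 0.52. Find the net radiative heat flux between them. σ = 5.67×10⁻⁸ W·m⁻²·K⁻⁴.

q ≈ 925 W/m²

For two infinite grey parallel plates, q = σ(T₁⁴ − T₂⁴)/(1/ε₁ + 1/ε₂ − 1).
T₁⁴ − T₂⁴ = 1.376×10¹¹ − 1.368×10¹⁰ = 1.239×10¹¹ K⁴.
1/ε₁ + 1/ε₂ − 1 = 6.667 + 1.923 − 1 = 7.590.
q = 5.67×10⁻⁸ × 1.239×10¹¹ / 7.590.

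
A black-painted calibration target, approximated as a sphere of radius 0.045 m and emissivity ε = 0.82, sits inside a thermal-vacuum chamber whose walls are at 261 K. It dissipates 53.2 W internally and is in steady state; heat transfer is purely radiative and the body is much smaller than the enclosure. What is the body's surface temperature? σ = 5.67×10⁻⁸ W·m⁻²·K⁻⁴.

T ≈ 472 K

For a small grey body in a large enclosure, net radiated power = εσA(T⁴ − T_w⁴).
Steady state: P = εσA(T⁴ − T_w⁴) with A = 4πr² = 0.02545 m².
T⁴ = P/(εσA) + T_w⁴ = 53.2/(0.82·5.67×10⁻⁸·0.02545) + (261)⁴
    = 4.497×10¹⁰ + 4.640×10⁹ = 4.961×10¹⁰ K⁴.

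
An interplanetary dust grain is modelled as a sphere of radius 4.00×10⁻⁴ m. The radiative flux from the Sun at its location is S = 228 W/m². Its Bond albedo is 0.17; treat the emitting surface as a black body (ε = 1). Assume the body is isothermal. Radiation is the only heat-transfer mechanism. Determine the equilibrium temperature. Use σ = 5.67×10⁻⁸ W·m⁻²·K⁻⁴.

T ≈ 170 K

At equilibrium, absorbed power = emitted power.
Absorbing cross-section = πr² = 5.027×10⁻⁷ m²; emitting surface = 4πr² = 2.011×10⁻⁶ m² (ratio 4).
(1−a)S·A_cross = εσ·A_surf·T⁴  ⇒  T⁴ = (1−a)S/(4σ).
T⁴ = 0.830·228/(4·5.67×10⁻⁸) = 8.344×10⁸ K⁴.
T = (8.344×10⁸)^(1/4).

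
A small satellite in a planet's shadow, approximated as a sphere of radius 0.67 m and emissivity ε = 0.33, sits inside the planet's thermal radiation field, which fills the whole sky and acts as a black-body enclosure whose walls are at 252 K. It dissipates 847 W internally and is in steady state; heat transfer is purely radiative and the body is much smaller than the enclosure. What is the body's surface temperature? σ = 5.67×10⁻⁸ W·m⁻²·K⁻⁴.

For a small grey body in a large enclosure, net radiated power = εσA(T⁴ − T_w⁴).
Steady state: P = εσA(T⁴ − T_w⁴) with A = 4πr² = 5.641 m².
T⁴ = P/(εσA) + T_w⁴ = 847/(0.33·5.67×10⁻⁸·5.641) + (252)⁴
    = 8.025×10⁹ + 4.033×10⁹ = 1.206×10¹⁰ K⁴.

T ≈ 331 K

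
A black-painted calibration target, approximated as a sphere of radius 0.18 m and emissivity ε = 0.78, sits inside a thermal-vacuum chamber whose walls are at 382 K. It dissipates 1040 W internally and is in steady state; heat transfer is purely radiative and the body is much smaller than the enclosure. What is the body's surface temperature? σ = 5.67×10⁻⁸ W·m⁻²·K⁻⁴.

For a small grey body in a large enclosure, net radiated power = εσA(T⁴ − T_w⁴).
Steady state: P = εσA(T⁴ − T_w⁴) with A = 4πr² = 0.4072 m².
T⁴ = P/(εσA) + T_w⁴ = 1040/(0.78·5.67×10⁻⁸·0.4072) + (382)⁴
    = 5.776×10¹⁰ + 2.129×10¹⁰ = 7.905×10¹⁰ K⁴.

T ≈ 530 K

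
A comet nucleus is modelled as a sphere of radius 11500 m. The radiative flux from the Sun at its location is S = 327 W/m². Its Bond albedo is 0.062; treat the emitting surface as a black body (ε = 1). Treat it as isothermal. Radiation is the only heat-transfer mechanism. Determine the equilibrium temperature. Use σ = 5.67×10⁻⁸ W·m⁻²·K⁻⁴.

At equilibrium, absorbed power = emitted power.
Absorbing cross-section = πr² = 4.155×10⁸ m²; emitting surface = 4πr² = 1.662×10⁹ m² (ratio 4).
(1−a)S·A_cross = εσ·A_surf·T⁴  ⇒  T⁴ = (1−a)S/(4σ).
T⁴ = 0.938·327/(4·5.67×10⁻⁸) = 1.352×10⁹ K⁴.
T = (1.352×10⁹)^(1/4).

T ≈ 192 K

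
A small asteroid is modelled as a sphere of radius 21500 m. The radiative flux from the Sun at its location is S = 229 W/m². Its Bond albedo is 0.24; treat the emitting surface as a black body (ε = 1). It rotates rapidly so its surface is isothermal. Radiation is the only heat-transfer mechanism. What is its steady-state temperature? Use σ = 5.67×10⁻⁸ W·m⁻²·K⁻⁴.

T ≈ 166 K

At equilibrium, absorbed power = emitted power.
Absorbing cross-section = πr² = 1.452×10⁹ m²; emitting surface = 4πr² = 5.809×10⁹ m² (ratio 4).
(1−a)S·A_cross = εσ·A_surf·T⁴  ⇒  T⁴ = (1−a)S/(4σ).
T⁴ = 0.760·229/(4·5.67×10⁻⁸) = 7.674×10⁸ K⁴.
T = (7.674×10⁸)^(1/4).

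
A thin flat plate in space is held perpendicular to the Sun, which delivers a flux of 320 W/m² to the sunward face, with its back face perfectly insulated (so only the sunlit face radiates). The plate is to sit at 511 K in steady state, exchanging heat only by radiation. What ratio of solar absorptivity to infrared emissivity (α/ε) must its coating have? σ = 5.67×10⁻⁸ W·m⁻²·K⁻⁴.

Balance: αS·A = εσ·1A·T⁴ ⇒ α/ε = σT⁴/S.
α/ε = 5.67×10⁻⁸·(511)⁴/320 = 5.67×10⁻⁸·6.818×10¹⁰/320.

α/ε ≈ 12.1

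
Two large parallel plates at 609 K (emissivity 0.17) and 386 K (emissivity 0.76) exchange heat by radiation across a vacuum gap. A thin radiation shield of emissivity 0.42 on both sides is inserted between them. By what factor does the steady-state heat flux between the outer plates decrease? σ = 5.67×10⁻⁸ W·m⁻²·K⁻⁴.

Without shield: q₀ = σΔ(T⁴)/(1/ε₁+1/ε₂−1) with denominator 6.198.
With shield the two gaps are in series; the resistances add: (1/ε₁+1/ε_s−1)+(1/ε_s+1/ε₂−1) = 7.263+2.697 = 9.960.
Heat-flux ratio q₀/q = 9.960/6.198.

factor ≈ 1.61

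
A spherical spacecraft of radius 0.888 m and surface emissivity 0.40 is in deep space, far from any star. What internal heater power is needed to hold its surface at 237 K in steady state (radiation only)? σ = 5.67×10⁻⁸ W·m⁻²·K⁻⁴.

P = εσ·4πr²·T⁴.
4πr² = 9.909 m²; T⁴ = 3.155×10⁹ K⁴.
P = 0.40·5.67×10⁻⁸·9.909·3.155×10⁹.

P ≈ 709 W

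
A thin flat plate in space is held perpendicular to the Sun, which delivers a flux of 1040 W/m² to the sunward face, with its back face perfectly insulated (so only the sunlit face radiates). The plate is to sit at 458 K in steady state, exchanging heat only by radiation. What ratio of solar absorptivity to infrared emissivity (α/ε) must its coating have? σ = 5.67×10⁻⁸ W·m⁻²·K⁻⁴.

Balance: αS·A = εσ·1A·T⁴ ⇒ α/ε = σT⁴/S.
α/ε = 5.67×10⁻⁸·(458)⁴/1040 = 5.67×10⁻⁸·4.400×10¹⁰/1040.

α/ε ≈ 2.40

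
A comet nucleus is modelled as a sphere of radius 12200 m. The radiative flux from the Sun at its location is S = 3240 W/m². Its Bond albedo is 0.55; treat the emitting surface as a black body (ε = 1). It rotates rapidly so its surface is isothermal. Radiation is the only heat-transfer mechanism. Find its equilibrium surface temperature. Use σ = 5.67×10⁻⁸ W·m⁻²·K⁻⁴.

T ≈ 283 K

At equilibrium, absorbed power = emitted power.
Absorbing cross-section = πr² = 4.676×10⁸ m²; emitting surface = 4πr² = 1.870×10⁹ m² (ratio 4).
(1−a)S·A_cross = εσ·A_surf·T⁴  ⇒  T⁴ = (1−a)S/(4σ).
T⁴ = 0.450·3240/(4·5.67×10⁻⁸) = 6.429×10⁹ K⁴.
T = (6.429×10⁹)^(1/4).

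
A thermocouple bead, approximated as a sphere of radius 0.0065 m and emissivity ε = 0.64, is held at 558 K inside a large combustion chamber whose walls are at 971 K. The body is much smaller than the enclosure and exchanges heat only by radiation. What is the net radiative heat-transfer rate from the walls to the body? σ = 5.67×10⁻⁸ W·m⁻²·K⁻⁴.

For a small grey body in a large enclosure: P_net = εσA(T_body⁴ − T_wall⁴).
A = 4πr² = 5.309×10⁻⁴ m²; T_body⁴ − T_wall⁴ = 9.695×10¹⁰ − 8.889×10¹¹ = -7.920×10¹¹ K⁴.
|P_net| = 0.64·5.67×10⁻⁸·5.309×10⁻⁴·7.920×10¹¹.

P_net ≈ 15.3 W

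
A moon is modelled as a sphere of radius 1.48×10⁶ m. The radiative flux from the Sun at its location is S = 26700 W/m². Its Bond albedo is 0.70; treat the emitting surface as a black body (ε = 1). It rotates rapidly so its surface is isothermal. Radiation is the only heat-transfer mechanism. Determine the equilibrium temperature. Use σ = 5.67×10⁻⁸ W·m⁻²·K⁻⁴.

T ≈ 434 K

At equilibrium, absorbed power = emitted power.
Absorbing cross-section = πr² = 6.881×10¹² m²; emitting surface = 4πr² = 2.753×10¹³ m² (ratio 4).
(1−a)S·A_cross = εσ·A_surf·T⁴  ⇒  T⁴ = (1−a)S/(4σ).
T⁴ = 0.300·26700/(4·5.67×10⁻⁸) = 3.532×10¹⁰ K⁴.
T = (3.532×10¹⁰)^(1/4).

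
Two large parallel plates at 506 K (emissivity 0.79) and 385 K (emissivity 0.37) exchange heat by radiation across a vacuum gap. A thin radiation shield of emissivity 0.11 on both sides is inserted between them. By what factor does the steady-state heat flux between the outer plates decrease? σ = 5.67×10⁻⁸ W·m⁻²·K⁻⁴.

factor ≈ 6.79

Without shield: q₀ = σΔ(T⁴)/(1/ε₁+1/ε₂−1) with denominator 2.969.
With shield the two gaps are in series; the resistances add: (1/ε₁+1/ε_s−1)+(1/ε_s+1/ε₂−1) = 9.357+10.79 = 20.15.
Heat-flux ratio q₀/q = 20.15/2.969.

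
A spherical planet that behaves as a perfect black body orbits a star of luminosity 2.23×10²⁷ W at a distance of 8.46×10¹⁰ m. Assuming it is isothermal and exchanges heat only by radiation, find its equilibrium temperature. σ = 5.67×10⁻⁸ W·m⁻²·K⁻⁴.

First find the stellar flux at distance d: S = L/(4πd²) = 2.23×10²⁷/(4π·(8.46×10¹⁰)²) = 24790 W/m².
For an isothermal sphere, absorbed (1−a)S·πr² = emitted σ·4πr²·T⁴, so T⁴ = (1−a)S/(4σ).
T⁴ = 1.00·24790/(4·5.67×10⁻⁸) = 1.093×10¹¹ K⁴.

T ≈ 575 K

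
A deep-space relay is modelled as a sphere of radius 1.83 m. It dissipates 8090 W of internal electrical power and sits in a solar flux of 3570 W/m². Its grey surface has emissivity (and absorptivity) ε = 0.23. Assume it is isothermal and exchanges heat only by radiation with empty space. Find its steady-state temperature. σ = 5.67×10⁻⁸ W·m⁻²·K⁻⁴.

At steady state, absorbed solar power + internal power = radiated power.
Absorbed: α·S·A_cross = 0.23·3570·10.52 = 8639 W (cross-section πr²).
Total input = 8639 + 8090 = 16730 W.
Radiated: εσ·A_surf·T⁴ with A_surf = 4πr² = 42.08 m².
T⁴ = 16730/(0.23·5.67×10⁻⁸·42.08) = 3.048×10¹⁰ K⁴.

T ≈ 418 K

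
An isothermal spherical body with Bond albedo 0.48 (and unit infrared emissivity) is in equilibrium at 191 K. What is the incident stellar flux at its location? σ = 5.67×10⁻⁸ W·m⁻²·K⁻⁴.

(1−a)S·πr² = σ·4πr²·T⁴ ⇒ S = 4σT⁴/(1−a).
S = 4·5.67×10⁻⁸·1.331×10⁹/0.520.

S ≈ 580 W/m²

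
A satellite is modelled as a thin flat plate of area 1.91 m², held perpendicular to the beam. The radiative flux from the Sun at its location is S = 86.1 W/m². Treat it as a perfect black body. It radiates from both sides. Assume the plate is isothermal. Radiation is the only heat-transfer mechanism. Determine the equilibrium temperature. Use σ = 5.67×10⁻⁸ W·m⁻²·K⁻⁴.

T ≈ 166 K

At equilibrium, absorbed power = emitted power.
Absorbing cross-section = A = 1.910 m²; emitting surface = 2A = 3.820 m² (ratio 2).
S·A_cross = εσ·A_surf·T⁴  ⇒  T⁴ = S/(2σ).
T⁴ = 1.00·86.1/(2·5.67×10⁻⁸) = 7.593×10⁸ K⁴.
T = (7.593×10⁸)^(1/4).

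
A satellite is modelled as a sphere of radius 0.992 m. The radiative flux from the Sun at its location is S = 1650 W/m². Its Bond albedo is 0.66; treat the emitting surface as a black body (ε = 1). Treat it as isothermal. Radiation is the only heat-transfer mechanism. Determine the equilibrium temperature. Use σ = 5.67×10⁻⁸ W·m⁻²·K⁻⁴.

At equilibrium, absorbed power = emitted power.
Absorbing cross-section = πr² = 3.092 m²; emitting surface = 4πr² = 12.37 m² (ratio 4).
(1−a)S·A_cross = εσ·A_surf·T⁴  ⇒  T⁴ = (1−a)S/(4σ).
T⁴ = 0.340·1650/(4·5.67×10⁻⁸) = 2.474×10⁹ K⁴.
T = (2.474×10⁹)^(1/4).

T ≈ 223 K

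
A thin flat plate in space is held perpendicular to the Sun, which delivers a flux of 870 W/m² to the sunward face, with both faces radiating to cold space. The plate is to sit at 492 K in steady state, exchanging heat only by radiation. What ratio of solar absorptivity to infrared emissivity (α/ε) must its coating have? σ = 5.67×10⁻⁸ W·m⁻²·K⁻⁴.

α/ε ≈ 7.64

Balance: αS·A = εσ·2A·T⁴ ⇒ α/ε = 2σT⁴/S.
α/ε = 2·5.67×10⁻⁸·(492)⁴/870 = 2·5.67×10⁻⁸·5.859×10¹⁰/870.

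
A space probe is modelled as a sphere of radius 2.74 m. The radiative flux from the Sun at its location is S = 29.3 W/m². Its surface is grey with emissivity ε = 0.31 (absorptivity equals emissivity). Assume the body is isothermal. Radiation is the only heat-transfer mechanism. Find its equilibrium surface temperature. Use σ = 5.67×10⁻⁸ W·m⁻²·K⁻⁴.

T ≈ 107 K

At equilibrium, absorbed power = emitted power.
Absorbing cross-section = πr² = 23.59 m²; emitting surface = 4πr² = 94.34 m² (ratio 4).
εS·A_cross = εσ·A_surf·T⁴  ⇒  T⁴ = S/(4σ)   (ε cancels).
T⁴ = 29.3/(4·5.67×10⁻⁸) = 1.292×10⁸ K⁴.
T = (1.292×10⁸)^(1/4).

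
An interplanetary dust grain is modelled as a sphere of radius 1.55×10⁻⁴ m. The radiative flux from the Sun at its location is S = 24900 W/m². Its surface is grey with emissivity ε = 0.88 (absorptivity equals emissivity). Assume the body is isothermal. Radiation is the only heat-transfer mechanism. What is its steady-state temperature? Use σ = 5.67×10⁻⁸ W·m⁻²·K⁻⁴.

T ≈ 576 K

At equilibrium, absorbed power = emitted power.
Absorbing cross-section = πr² = 7.548×10⁻⁸ m²; emitting surface = 4πr² = 3.019×10⁻⁷ m² (ratio 4).
εS·A_cross = εσ·A_surf·T⁴  ⇒  T⁴ = S/(4σ)   (ε cancels).
T⁴ = 24900/(4·5.67×10⁻⁸) = 1.098×10¹¹ K⁴.
T = (1.098×10¹¹)^(1/4).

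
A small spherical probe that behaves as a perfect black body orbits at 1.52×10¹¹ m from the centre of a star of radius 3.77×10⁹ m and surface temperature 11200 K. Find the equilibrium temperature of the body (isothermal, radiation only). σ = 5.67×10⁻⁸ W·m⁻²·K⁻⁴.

The star's surface emits σT_*⁴; at distance d the flux is S = σT_*⁴(R_*/d)².
S = 5.67×10⁻⁸·(11200)⁴·(3.77×10⁹/1.52×10¹¹)² = 5.488×10⁵ W/m².
For an isothermal sphere T⁴ = (1−a)S/(4σ) = 2.420×10¹² K⁴.

T ≈ 1250 K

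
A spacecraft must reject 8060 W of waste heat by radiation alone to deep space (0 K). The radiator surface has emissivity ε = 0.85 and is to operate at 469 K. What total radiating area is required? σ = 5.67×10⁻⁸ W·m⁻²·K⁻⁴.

A ≈ 3.46 m²

P = εσA T⁴ ⇒ A = P/(εσT⁴).
T⁴ = 4.838×10¹⁰ K⁴.
A = 8060/(0.85 × 5.67×10⁻⁸ × 4.838×10¹⁰).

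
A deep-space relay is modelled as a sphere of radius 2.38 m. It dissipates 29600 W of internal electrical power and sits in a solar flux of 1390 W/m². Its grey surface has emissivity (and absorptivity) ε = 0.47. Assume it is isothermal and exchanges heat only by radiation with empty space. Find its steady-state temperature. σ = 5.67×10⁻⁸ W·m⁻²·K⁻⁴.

T ≈ 384 K

At steady state, absorbed solar power + internal power = radiated power.
Absorbed: α·S·A_cross = 0.47·1390·17.80 = 11630 W (cross-section πr²).
Total input = 11630 + 29600 = 41230 W.
Radiated: εσ·A_surf·T⁴ with A_surf = 4πr² = 71.18 m².
T⁴ = 41230/(0.47·5.67×10⁻⁸·71.18) = 2.173×10¹⁰ K⁴.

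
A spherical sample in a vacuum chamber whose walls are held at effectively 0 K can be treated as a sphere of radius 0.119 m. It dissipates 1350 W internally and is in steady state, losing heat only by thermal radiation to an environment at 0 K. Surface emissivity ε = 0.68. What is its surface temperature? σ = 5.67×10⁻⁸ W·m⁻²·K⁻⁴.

T ≈ 666 K

Steady state: internal power = radiated power, P = εσA T⁴.
Radiating area A = 4πr² = 0.1780 m².
T⁴ = P/(εσA) = 1350/(0.68·5.67×10⁻⁸·0.1780) = 1.968×10¹¹ K⁴.
T = (1.968×10¹¹)^(1/4).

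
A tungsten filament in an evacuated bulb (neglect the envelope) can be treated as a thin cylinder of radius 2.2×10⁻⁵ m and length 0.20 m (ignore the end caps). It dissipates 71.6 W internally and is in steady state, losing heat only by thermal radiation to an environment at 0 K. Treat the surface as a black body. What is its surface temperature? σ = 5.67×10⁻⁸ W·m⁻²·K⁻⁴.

T ≈ 2600 K

Steady state: internal power = radiated power, P = εσA T⁴.
Radiating area A = 2πrL = 2.765×10⁻⁵ m².
T⁴ = P/(εσA) = 71.6/(1.0·5.67×10⁻⁸·2.765×10⁻⁵) = 4.568×10¹³ K⁴.
T = (4.568×10¹³)^(1/4).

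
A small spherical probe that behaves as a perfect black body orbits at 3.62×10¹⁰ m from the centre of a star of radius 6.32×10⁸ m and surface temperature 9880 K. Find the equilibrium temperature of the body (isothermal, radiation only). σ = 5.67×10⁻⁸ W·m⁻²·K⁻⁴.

The star's surface emits σT_*⁴; at distance d the flux is S = σT_*⁴(R_*/d)².
S = 5.67×10⁻⁸·(9880)⁴·(6.32×10⁸/3.62×10¹⁰)² = 1.647×10⁵ W/m².
For an isothermal sphere T⁴ = (1−a)S/(4σ) = 7.261×10¹¹ K⁴.

T ≈ 923 K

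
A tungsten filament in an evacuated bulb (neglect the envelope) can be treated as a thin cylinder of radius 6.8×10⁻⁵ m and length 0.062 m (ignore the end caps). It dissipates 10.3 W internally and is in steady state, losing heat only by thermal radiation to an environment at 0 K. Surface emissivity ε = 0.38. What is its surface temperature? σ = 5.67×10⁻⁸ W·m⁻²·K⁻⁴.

Steady state: internal power = radiated power, P = εσA T⁴.
Radiating area A = 2πrL = 2.649×10⁻⁵ m².
T⁴ = P/(εσA) = 10.3/(0.38·5.67×10⁻⁸·2.649×10⁻⁵) = 1.805×10¹³ K⁴.
T = (1.805×10¹³)^(1/4).

T ≈ 2060 K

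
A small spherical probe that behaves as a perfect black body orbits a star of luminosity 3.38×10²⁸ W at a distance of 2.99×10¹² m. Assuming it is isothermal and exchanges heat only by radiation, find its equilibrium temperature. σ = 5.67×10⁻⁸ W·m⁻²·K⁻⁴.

First find the stellar flux at distance d: S = L/(4πd²) = 3.38×10²⁸/(4π·(2.99×10¹²)²) = 300.9 W/m².
For an isothermal sphere, absorbed (1−a)S·πr² = emitted σ·4πr²·T⁴, so T⁴ = (1−a)S/(4σ).
T⁴ = 1.00·300.9/(4·5.67×10⁻⁸) = 1.327×10⁹ K⁴.

T ≈ 191 K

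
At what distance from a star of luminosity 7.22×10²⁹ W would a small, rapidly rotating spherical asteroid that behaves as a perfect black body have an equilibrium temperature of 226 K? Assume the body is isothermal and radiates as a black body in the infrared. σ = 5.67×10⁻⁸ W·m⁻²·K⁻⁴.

d ≈ 9.85×10¹² m

For an isothermal black-emitting sphere, (1−a)S·πr² = σ·4πr²·T⁴ ⇒ S = 4σT⁴/(1−a).
S = 4·5.67×10⁻⁸·(226)⁴/1.00 = 591.7 W/m².
Flux falls as S = L/(4πd²), so d = √(L/(4πS)) = √(7.22×10²⁹/(4π·591.7)).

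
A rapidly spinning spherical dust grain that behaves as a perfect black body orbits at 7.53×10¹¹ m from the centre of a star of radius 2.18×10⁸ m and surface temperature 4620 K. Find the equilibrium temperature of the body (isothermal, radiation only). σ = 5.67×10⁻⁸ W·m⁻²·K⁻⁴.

T ≈ 55.6 K

The star's surface emits σT_*⁴; at distance d the flux is S = σT_*⁴(R_*/d)².
S = 5.67×10⁻⁸·(4620)⁴·(2.18×10⁸/7.53×10¹¹)² = 2.165 W/m².
For an isothermal sphere T⁴ = (1−a)S/(4σ) = 9.546×10⁶ K⁴.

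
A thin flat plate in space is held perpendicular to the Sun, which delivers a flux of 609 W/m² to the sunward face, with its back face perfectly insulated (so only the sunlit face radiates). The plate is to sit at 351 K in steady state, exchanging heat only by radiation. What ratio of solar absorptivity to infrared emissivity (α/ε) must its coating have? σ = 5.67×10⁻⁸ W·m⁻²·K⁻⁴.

α/ε ≈ 1.41

Balance: αS·A = εσ·1A·T⁴ ⇒ α/ε = σT⁴/S.
α/ε = 5.67×10⁻⁸·(351)⁴/609 = 5.67×10⁻⁸·1.518×10¹⁰/609.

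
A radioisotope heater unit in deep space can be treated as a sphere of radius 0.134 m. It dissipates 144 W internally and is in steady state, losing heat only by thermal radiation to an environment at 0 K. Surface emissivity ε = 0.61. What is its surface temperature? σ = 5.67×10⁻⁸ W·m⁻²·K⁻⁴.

Steady state: internal power = radiated power, P = εσA T⁴.
Radiating area A = 4πr² = 0.2256 m².
T⁴ = P/(εσA) = 144/(0.61·5.67×10⁻⁸·0.2256) = 1.845×10¹⁰ K⁴.
T = (1.845×10¹⁰)^(1/4).

T ≈ 369 K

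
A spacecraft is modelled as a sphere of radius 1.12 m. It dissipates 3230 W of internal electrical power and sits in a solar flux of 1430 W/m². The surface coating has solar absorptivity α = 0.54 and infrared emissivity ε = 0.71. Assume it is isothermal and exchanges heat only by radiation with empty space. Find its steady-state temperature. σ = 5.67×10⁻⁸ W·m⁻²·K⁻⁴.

T ≈ 315 K

At steady state, absorbed solar power + internal power = radiated power.
Absorbed: α·S·A_cross = 0.54·1430·3.941 = 3043 W (cross-section πr²).
Total input = 3043 + 3230 = 6273 W.
Radiated: εσ·A_surf·T⁴ with A_surf = 4πr² = 15.76 m².
T⁴ = 6273/(0.71·5.67×10⁻⁸·15.76) = 9.885×10⁹ K⁴.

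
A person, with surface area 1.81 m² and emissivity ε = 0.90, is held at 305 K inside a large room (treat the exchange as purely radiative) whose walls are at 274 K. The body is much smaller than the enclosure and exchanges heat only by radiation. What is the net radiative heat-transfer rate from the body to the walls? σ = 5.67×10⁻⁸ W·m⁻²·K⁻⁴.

For a small grey body in a large enclosure: P_net = εσA(T_body⁴ − T_wall⁴).
A = 1.81 m²; T_body⁴ − T_wall⁴ = 8.654×10⁹ − 5.636×10⁹ = 3.017×10⁹ K⁴.
|P_net| = 0.90·5.67×10⁻⁸·1.810·3.017×10⁹.

P_net ≈ 279 W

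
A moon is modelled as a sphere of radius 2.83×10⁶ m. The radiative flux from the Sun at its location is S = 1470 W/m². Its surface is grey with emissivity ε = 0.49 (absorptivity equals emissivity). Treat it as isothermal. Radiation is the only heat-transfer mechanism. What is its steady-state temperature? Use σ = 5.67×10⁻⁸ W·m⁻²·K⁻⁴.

At equilibrium, absorbed power = emitted power.
Absorbing cross-section = πr² = 2.516×10¹³ m²; emitting surface = 4πr² = 1.006×10¹⁴ m² (ratio 4).
εS·A_cross = εσ·A_surf·T⁴  ⇒  T⁴ = S/(4σ)   (ε cancels).
T⁴ = 1470/(4·5.67×10⁻⁸) = 6.481×10⁹ K⁴.
T = (6.481×10⁹)^(1/4).

T ≈ 284 K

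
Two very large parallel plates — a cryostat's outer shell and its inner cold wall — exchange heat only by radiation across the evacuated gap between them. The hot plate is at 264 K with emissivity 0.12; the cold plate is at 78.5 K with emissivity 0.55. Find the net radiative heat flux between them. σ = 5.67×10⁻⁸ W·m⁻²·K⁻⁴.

q ≈ 29.9 W/m²

For two infinite grey parallel plates, q = σ(T₁⁴ − T₂⁴)/(1/ε₁ + 1/ε₂ − 1).
T₁⁴ − T₂⁴ = 4.858×10⁹ − 3.797×10⁷ = 4.820×10⁹ K⁴.
1/ε₁ + 1/ε₂ − 1 = 8.333 + 1.818 − 1 = 9.152.
q = 5.67×10⁻⁸ × 4.820×10⁹ / 9.152.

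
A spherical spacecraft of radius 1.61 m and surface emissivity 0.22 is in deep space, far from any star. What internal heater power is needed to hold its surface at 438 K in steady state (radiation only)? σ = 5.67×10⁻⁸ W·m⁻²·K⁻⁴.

P ≈ 15000 W

P = εσ·4πr²·T⁴.
4πr² = 32.57 m²; T⁴ = 3.680×10¹⁰ K⁴.
P = 0.22·5.67×10⁻⁸·32.57·3.680×10¹⁰.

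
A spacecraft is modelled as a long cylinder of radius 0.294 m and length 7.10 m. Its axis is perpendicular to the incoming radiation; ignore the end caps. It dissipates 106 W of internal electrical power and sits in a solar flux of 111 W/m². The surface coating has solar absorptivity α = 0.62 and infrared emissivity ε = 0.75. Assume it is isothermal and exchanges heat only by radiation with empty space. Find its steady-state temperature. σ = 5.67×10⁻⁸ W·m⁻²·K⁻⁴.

At steady state, absorbed solar power + internal power = radiated power.
Absorbed: α·S·A_cross = 0.62·111·4.175 = 287.3 W (cross-section 2rL).
Total input = 287.3 + 106 = 393.3 W.
Radiated: εσ·A_surf·T⁴ with A_surf = 2πrL = 13.12 m².
T⁴ = 393.3/(0.75·5.67×10⁻⁸·13.12) = 7.052×10⁸ K⁴.

T ≈ 163 K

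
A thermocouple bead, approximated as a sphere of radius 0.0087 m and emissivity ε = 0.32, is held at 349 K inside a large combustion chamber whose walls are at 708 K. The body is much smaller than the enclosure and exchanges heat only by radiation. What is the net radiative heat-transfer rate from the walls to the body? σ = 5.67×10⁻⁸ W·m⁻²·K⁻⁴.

P_net ≈ 4.08 W

For a small grey body in a large enclosure: P_net = εσA(T_body⁴ − T_wall⁴).
A = 4πr² = 9.511×10⁻⁴ m²; T_body⁴ − T_wall⁴ = 1.484×10¹⁰ − 2.513×10¹¹ = -2.364×10¹¹ K⁴.
|P_net| = 0.32·5.67×10⁻⁸·9.511×10⁻⁴·2.364×10¹¹.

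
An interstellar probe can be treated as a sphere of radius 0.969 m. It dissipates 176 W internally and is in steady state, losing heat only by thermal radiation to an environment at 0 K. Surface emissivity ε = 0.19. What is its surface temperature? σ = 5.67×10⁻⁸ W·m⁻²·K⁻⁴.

Steady state: internal power = radiated power, P = εσA T⁴.
Radiating area A = 4πr² = 11.80 m².
T⁴ = P/(εσA) = 176/(0.19·5.67×10⁻⁸·11.80) = 1.385×10⁹ K⁴.
T = (1.385×10⁹)^(1/4).

T ≈ 193 K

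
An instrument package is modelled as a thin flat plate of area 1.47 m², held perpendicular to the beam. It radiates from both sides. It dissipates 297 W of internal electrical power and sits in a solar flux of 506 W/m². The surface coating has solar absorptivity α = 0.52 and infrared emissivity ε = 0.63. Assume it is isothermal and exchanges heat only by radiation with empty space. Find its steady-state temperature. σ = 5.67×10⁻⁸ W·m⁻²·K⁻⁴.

T ≈ 284 K

At steady state, absorbed solar power + internal power = radiated power.
Absorbed: α·S·A_cross = 0.52·506·1.470 = 386.8 W (cross-section A).
Total input = 386.8 + 297 = 683.8 W.
Radiated: εσ·A_surf·T⁴ with A_surf = 2A = 2.940 m².
T⁴ = 683.8/(0.63·5.67×10⁻⁸·2.940) = 6.511×10⁹ K⁴.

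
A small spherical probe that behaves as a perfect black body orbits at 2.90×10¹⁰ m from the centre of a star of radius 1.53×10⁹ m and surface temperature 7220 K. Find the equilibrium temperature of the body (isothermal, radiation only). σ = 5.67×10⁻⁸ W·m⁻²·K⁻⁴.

The star's surface emits σT_*⁴; at distance d the flux is S = σT_*⁴(R_*/d)².
S = 5.67×10⁻⁸·(7220)⁴·(1.53×10⁹/2.90×10¹⁰)² = 4.289×10⁵ W/m².
For an isothermal sphere T⁴ = (1−a)S/(4σ) = 1.891×10¹² K⁴.

T ≈ 1170 K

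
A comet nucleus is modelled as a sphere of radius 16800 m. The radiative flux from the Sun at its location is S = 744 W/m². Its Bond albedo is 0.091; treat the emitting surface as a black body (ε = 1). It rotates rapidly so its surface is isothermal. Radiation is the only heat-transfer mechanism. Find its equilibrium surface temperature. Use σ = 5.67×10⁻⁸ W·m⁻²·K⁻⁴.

T ≈ 234 K

At equilibrium, absorbed power = emitted power.
Absorbing cross-section = πr² = 8.867×10⁸ m²; emitting surface = 4πr² = 3.547×10⁹ m² (ratio 4).
(1−a)S·A_cross = εσ·A_surf·T⁴  ⇒  T⁴ = (1−a)S/(4σ).
T⁴ = 0.909·744/(4·5.67×10⁻⁸) = 2.982×10⁹ K⁴.
T = (2.982×10⁹)^(1/4).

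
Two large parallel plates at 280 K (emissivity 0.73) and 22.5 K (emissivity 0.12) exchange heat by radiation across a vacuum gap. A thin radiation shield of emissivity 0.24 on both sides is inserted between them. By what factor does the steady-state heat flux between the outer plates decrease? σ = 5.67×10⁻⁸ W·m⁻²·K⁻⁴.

factor ≈ 1.84

Without shield: q₀ = σΔ(T⁴)/(1/ε₁+1/ε₂−1) with denominator 8.703.
With shield the two gaps are in series; the resistances add: (1/ε₁+1/ε_s−1)+(1/ε_s+1/ε₂−1) = 4.537+11.50 = 16.04.
Heat-flux ratio q₀/q = 16.04/8.703.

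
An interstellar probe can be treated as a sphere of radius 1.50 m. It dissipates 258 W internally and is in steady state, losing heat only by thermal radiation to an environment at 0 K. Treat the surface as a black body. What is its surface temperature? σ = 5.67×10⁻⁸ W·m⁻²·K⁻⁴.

T ≈ 113 K

Steady state: internal power = radiated power, P = εσA T⁴.
Radiating area A = 4πr² = 28.27 m².
T⁴ = P/(εσA) = 258/(1.0·5.67×10⁻⁸·28.27) = 1.609×10⁸ K⁴.
T = (1.609×10⁸)^(1/4).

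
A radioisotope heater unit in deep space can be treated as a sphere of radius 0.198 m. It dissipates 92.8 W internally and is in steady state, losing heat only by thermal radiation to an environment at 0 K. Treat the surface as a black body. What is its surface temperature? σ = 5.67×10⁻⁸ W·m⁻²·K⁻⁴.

T ≈ 240 K

Steady state: internal power = radiated power, P = εσA T⁴.
Radiating area A = 4πr² = 0.4927 m².
T⁴ = P/(εσA) = 92.8/(1.0·5.67×10⁻⁸·0.4927) = 3.322×10⁹ K⁴.
T = (3.322×10⁹)^(1/4).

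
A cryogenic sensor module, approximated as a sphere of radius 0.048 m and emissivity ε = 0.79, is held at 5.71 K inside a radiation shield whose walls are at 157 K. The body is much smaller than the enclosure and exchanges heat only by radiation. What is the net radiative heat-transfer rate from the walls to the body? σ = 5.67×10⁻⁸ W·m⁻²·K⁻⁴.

For a small grey body in a large enclosure: P_net = εσA(T_body⁴ − T_wall⁴).
A = 4πr² = 0.02895 m²; T_body⁴ − T_wall⁴ = 1063 − 6.076×10⁸ = -6.076×10⁸ K⁴.
|P_net| = 0.79·5.67×10⁻⁸·0.02895·6.076×10⁸.

P_net ≈ 0.788 W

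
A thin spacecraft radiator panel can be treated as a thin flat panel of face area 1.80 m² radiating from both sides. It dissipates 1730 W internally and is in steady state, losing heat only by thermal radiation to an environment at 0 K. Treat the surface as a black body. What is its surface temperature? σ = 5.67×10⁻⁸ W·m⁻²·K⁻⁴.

T ≈ 303 K

Steady state: internal power = radiated power, P = εσA T⁴.
Radiating area A = 2·1.80 = 3.600 m².
T⁴ = P/(εσA) = 1730/(1.0·5.67×10⁻⁸·3.600) = 8.475×10⁹ K⁴.
T = (8.475×10⁹)^(1/4).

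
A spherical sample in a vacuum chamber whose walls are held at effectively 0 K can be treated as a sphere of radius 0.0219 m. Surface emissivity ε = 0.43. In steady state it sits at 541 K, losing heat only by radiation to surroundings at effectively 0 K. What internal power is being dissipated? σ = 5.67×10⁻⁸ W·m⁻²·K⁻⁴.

P ≈ 12.6 W

Steady state: P = εσA T⁴.
A = 4πr² = 0.006027 m²; T⁴ = (541)⁴ = 8.566×10¹⁰ K⁴.
P = 0.43 × 5.67×10⁻⁸ × 0.006027 × 8.566×10¹⁰.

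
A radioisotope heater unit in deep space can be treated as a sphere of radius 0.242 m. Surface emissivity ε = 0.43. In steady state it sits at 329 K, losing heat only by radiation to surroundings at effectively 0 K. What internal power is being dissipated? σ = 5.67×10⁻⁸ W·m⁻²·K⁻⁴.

P ≈ 210 W

Steady state: P = εσA T⁴.
A = 4πr² = 0.7359 m²; T⁴ = (329)⁴ = 1.172×10¹⁰ K⁴.
P = 0.43 × 5.67×10⁻⁸ × 0.7359 × 1.172×10¹⁰.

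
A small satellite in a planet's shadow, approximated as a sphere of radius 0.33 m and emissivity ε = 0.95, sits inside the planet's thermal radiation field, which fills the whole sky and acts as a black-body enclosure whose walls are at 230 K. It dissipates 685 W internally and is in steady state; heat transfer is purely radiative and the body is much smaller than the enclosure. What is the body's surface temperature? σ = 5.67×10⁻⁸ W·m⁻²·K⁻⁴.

T ≈ 332 K

For a small grey body in a large enclosure, net radiated power = εσA(T⁴ − T_w⁴).
Steady state: P = εσA(T⁴ − T_w⁴) with A = 4πr² = 1.368 m².
T⁴ = P/(εσA) + T_w⁴ = 685/(0.95·5.67×10⁻⁸·1.368) + (230)⁴
    = 9.293×10⁹ + 2.798×10⁹ = 1.209×10¹⁰ K⁴.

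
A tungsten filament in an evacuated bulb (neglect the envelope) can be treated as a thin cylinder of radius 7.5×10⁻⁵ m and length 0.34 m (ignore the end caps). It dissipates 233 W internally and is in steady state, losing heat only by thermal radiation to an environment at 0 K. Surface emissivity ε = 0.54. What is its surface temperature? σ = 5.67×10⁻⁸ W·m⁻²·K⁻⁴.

Steady state: internal power = radiated power, P = εσA T⁴.
Radiating area A = 2πrL = 1.602×10⁻⁴ m².
T⁴ = P/(εσA) = 233/(0.54·5.67×10⁻⁸·1.602×10⁻⁴) = 4.750×10¹³ K⁴.
T = (4.750×10¹³)^(1/4).

T ≈ 2630 K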